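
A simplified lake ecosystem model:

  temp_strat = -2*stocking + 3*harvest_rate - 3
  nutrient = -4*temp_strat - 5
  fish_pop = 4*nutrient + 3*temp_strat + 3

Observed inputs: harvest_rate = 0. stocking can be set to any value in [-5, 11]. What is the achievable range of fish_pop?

Substituting into the temp_strat equation gives temp_strat = -2*stocking - 3.
Substituting into the nutrient equation gives nutrient = 8*stocking + 7.
Substituting into the fish_pop equation gives fish_pop = 26*stocking + 22.
Linear in stocking, so extremes are at the endpoints: stocking = -5 gives fish_pop = -108; stocking = 11 gives fish_pop = 308.

-108 to 308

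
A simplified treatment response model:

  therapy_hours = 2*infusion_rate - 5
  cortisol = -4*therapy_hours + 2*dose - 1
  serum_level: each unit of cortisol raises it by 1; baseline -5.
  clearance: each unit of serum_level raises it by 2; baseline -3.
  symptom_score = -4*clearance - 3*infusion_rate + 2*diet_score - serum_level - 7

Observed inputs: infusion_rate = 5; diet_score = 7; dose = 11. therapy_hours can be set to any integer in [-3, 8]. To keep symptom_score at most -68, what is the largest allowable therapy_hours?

therapy_hours = 2

Intervening on therapy_hours fixes its value directly, overriding its dependence on infusion_rate.
Substituting into the cortisol equation gives cortisol = -4*therapy_hours + 21.
Substituting into the serum_level equation gives serum_level = -4*therapy_hours + 16.
Substituting into the clearance equation gives clearance = -8*therapy_hours + 29.
Substituting into the symptom_score equation gives symptom_score = 36*therapy_hours - 140.
Require 36*therapy_hours - 140 ≤ -68, so therapy_hours ≤ 2.
The largest integer in [-3, 8] satisfying this is 2.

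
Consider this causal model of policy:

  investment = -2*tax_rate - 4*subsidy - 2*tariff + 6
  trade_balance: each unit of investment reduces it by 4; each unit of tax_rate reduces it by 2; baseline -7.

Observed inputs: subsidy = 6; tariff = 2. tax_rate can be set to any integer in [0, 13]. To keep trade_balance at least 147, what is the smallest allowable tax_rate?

tax_rate = 11

Substituting into the investment equation gives investment = -2*tax_rate - 22.
trade_balance becomes 6*tax_rate + 81.
Require 6*tax_rate + 81 ≥ 147, so tax_rate ≥ 11.
The smallest integer in [0, 13] satisfying this is 11.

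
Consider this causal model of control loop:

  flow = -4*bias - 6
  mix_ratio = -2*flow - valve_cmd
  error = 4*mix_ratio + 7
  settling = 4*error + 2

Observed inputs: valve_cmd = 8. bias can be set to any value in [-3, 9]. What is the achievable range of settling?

-290 to 1246

Substituting into the mix_ratio equation gives mix_ratio = 8*bias + 4.
So error = 32*bias + 23.
Substituting into the settling equation gives settling = 128*bias + 94.
Linear in bias, so extremes are at the endpoints: bias = -3 gives settling = -290; bias = 9 gives settling = 1246.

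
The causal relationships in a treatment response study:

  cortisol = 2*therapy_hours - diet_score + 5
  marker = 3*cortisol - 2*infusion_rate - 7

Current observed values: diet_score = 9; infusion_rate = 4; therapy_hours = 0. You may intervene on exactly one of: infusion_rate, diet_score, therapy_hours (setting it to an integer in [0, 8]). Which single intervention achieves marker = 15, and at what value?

Intervening on infusion_rate: marker = -2*infusion_rate - 19. Reaching 15 requires infusion_rate = -17, outside [0, 8].
Intervening on diet_score: marker = -3*diet_score. Reaching 15 requires diet_score = -5, outside [0, 8].
Intervening on therapy_hours: with other inputs at their observed values, marker = 6*therapy_hours - 27. Solving for 15 gives therapy_hours = 7, within [0, 8].

set therapy_hours = 7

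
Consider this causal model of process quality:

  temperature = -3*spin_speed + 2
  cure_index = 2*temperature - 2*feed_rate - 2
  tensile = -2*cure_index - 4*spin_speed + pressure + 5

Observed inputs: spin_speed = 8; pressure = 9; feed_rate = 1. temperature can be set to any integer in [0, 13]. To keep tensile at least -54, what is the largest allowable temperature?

temperature = 11

Intervening on temperature fixes its value directly, overriding its dependence on spin_speed.
Substituting into the cure_index equation gives cure_index = 2*temperature - 4.
Substituting into the tensile equation gives tensile = -4*temperature - 10.
Require -4*temperature - 10 ≥ -54, so temperature ≤ 11.
The largest integer in [0, 13] satisfying this is 11.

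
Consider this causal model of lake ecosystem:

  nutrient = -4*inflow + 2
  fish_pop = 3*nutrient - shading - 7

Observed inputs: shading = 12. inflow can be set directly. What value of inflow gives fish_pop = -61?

Substituting into the fish_pop equation gives fish_pop = -12*inflow - 13.
Solve -12*inflow - 13 = -61: inflow = (-61 + 13) / -12 = 4.

inflow = 4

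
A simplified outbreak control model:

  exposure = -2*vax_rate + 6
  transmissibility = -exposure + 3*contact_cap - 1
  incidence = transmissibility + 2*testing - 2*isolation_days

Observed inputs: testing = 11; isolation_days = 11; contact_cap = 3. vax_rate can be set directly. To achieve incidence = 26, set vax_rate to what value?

Substituting into the transmissibility equation gives transmissibility = 2*vax_rate + 2.
incidence becomes 2*vax_rate + 2.
Solve 2*vax_rate + 2 = 26: vax_rate = (26 - 2) / 2 = 12.

vax_rate = 12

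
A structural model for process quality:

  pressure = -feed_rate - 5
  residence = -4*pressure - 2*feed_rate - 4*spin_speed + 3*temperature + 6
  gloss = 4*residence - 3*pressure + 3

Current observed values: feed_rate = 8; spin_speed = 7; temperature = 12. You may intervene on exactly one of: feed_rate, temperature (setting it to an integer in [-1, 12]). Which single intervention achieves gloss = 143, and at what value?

set feed_rate = -1

Intervening on feed_rate: with other inputs at their observed values, gloss = 11*feed_rate + 154. Solving for 143 gives feed_rate = -1, within [-1, 12].
Intervening on temperature: gloss = 12*temperature + 98. Reaching 143 requires temperature = 15/4, not an integer.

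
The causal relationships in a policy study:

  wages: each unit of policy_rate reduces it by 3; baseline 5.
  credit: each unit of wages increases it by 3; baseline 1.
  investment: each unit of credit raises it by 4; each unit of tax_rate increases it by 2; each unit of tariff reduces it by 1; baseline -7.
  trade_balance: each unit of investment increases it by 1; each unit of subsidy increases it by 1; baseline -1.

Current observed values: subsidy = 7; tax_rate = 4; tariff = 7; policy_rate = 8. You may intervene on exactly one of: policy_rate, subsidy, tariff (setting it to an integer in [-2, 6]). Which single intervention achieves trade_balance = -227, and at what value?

set subsidy = 4

Intervening on policy_rate: trade_balance = -36*policy_rate + 64. Reaching -227 requires policy_rate = 97/12, not an integer.
Intervening on subsidy: with other inputs at their observed values, trade_balance = subsidy - 231. Solving for -227 gives subsidy = 4, within [-2, 6].
Intervening on tariff: trade_balance = -tariff - 217. Reaching -227 requires tariff = 10, outside [-2, 6].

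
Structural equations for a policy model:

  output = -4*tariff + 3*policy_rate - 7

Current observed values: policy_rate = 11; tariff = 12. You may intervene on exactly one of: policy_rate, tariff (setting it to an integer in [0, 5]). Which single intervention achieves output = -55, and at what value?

Intervening on policy_rate: with other inputs at their observed values, output = 3*policy_rate - 55. Solving for -55 gives policy_rate = 0, within [0, 5].
Intervening on tariff: output = -4*tariff + 26. Reaching -55 requires tariff = 81/4, not an integer.

set policy_rate = 0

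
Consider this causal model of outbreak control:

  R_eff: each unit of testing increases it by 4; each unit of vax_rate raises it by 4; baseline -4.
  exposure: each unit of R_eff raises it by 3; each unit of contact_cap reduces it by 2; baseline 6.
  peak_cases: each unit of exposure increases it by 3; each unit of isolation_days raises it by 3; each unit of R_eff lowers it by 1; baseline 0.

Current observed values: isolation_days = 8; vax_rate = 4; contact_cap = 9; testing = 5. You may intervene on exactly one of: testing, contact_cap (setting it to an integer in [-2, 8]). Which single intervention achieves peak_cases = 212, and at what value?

set testing = 4

Intervening on testing: with other inputs at their observed values, peak_cases = 32*testing + 84. Solving for 212 gives testing = 4, within [-2, 8].
Intervening on contact_cap: peak_cases = -6*contact_cap + 298. Reaching 212 requires contact_cap = 43/3, not an integer.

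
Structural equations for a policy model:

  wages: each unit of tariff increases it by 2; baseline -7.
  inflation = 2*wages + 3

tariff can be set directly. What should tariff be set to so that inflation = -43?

Substituting into the inflation equation gives inflation = 4*tariff - 11.
Solve 4*tariff - 11 = -43: tariff = (-43 + 11) / 4 = -8.

tariff = -8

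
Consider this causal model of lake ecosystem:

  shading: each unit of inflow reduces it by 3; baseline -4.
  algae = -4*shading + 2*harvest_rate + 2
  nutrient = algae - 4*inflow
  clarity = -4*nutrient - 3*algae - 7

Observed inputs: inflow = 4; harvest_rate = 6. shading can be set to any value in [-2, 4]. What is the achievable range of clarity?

-97 to 71

Intervening on shading fixes its value directly, overriding its dependence on inflow.
Substituting into the algae equation gives algae = -4*shading + 14.
Substituting into the nutrient equation gives nutrient = -4*shading - 2.
Substituting into the clarity equation gives clarity = 28*shading - 41.
Linear in shading, so extremes are at the endpoints: shading = -2 gives clarity = -97; shading = 4 gives clarity = 71.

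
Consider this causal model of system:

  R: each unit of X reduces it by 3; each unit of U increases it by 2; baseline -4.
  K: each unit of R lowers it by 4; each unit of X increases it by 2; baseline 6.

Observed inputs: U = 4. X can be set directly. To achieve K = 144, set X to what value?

X = 11

Substituting into the R equation gives R = -3*X + 4.
Substituting into the K equation gives K = 14*X - 10.
Solve 14*X - 10 = 144: X = (144 + 10) / 14 = 11.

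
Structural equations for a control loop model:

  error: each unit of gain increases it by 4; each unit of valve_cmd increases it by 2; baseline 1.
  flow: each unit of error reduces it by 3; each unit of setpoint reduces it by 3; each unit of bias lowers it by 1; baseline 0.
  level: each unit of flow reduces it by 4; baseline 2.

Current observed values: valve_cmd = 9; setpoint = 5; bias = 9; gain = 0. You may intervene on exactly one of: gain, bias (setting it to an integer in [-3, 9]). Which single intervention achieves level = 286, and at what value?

Intervening on gain: level = 48*gain + 326. Reaching 286 requires gain = -5/6, not an integer.
Intervening on bias: with other inputs at their observed values, level = 4*bias + 290. Solving for 286 gives bias = -1, within [-3, 9].

set bias = -1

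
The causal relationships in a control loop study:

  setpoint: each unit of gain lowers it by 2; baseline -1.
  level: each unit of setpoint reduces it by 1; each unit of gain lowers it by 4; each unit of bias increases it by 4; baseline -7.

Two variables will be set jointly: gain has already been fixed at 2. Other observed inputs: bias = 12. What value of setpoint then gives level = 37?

setpoint = -4

With gain held at 2:
Intervening on setpoint fixes its value directly, overriding its dependence on gain.
Substituting into the level equation gives level = -setpoint + 33.
Solve -setpoint + 33 = 37: setpoint = (37 - 33) / -1 = -4.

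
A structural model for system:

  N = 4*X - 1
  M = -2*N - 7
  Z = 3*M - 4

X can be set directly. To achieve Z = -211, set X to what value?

X = 8

Substituting into the M equation gives M = -8*X - 5.
So Z = -24*X - 19.
Solve -24*X - 19 = -211: X = (-211 + 19) / -24 = 8.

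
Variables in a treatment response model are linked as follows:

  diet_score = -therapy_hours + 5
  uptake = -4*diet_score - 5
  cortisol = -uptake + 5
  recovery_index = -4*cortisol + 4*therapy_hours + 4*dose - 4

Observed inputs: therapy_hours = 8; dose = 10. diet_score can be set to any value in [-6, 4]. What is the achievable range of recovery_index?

-36 to 124

Intervening on diet_score fixes its value directly, overriding its dependence on therapy_hours.
Substituting into the cortisol equation gives cortisol = 4*diet_score + 10.
This gives recovery_index = -16*diet_score + 28.
Linear in diet_score, so extremes are at the endpoints: diet_score = -6 gives recovery_index = 124; diet_score = 4 gives recovery_index = -36.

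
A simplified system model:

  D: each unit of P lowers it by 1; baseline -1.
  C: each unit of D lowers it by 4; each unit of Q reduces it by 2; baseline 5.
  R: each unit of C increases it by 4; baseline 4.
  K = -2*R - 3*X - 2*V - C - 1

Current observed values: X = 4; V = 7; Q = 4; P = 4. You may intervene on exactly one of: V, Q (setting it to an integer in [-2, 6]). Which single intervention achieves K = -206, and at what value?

Intervening on V: K = -2*V - 174. Reaching -206 requires V = 16, outside [-2, 6].
Intervening on Q: with other inputs at their observed values, K = 18*Q - 260. Solving for -206 gives Q = 3, within [-2, 6].

set Q = 3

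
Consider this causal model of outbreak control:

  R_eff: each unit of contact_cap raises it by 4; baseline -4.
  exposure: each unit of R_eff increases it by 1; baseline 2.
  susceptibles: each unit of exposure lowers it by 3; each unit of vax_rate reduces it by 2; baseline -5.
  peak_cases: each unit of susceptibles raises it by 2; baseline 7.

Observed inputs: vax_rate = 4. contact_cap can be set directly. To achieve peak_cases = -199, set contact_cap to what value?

contact_cap = 8

Substituting into the exposure equation gives exposure = 4*contact_cap - 2.
Substituting into the susceptibles equation gives susceptibles = -12*contact_cap - 7.
This gives peak_cases = -24*contact_cap - 7.
Solve -24*contact_cap - 7 = -199: contact_cap = (-199 + 7) / -24 = 8.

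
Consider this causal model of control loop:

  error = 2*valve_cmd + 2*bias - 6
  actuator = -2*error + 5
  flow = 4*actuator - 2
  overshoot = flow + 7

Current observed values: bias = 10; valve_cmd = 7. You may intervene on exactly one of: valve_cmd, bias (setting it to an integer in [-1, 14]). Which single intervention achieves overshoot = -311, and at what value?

Intervening on valve_cmd: with other inputs at their observed values, overshoot = -16*valve_cmd - 87. Solving for -311 gives valve_cmd = 14, within [-1, 14].
Intervening on bias: overshoot = -16*bias - 39. Reaching -311 requires bias = 17, outside [-1, 14].

set valve_cmd = 14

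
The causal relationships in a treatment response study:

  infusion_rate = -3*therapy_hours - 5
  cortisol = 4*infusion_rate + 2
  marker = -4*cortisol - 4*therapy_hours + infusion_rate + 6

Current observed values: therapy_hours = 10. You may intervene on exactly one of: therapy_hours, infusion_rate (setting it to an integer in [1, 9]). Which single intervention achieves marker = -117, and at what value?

set infusion_rate = 5

Intervening on therapy_hours: marker = 41*therapy_hours + 73. Reaching -117 requires therapy_hours = -190/41, not an integer.
Intervening on infusion_rate: with other inputs at their observed values, marker = -15*infusion_rate - 42. Solving for -117 gives infusion_rate = 5, within [1, 9].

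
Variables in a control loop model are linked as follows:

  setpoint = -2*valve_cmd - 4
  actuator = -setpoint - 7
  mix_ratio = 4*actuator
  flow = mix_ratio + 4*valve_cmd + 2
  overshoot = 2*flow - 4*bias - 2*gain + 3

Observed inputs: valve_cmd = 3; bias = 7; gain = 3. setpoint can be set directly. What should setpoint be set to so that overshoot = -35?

setpoint = -3

Intervening on setpoint fixes its value directly, overriding its dependence on valve_cmd.
Substituting into the mix_ratio equation gives mix_ratio = -4*setpoint - 28.
flow becomes -4*setpoint - 14.
This gives overshoot = -8*setpoint - 59.
Solve -8*setpoint - 59 = -35: setpoint = (-35 + 59) / -8 = -3.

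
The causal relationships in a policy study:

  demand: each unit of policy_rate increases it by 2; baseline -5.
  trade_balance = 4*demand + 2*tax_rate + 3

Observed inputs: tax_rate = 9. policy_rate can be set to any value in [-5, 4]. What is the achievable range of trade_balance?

-39 to 33

Substituting into the trade_balance equation gives trade_balance = 8*policy_rate + 1.
Linear in policy_rate, so extremes are at the endpoints: policy_rate = -5 gives trade_balance = -39; policy_rate = 4 gives trade_balance = 33.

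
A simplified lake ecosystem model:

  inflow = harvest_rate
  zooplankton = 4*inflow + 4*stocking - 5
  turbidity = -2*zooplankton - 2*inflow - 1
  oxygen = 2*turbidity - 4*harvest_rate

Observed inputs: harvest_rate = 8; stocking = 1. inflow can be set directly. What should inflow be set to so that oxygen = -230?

inflow = 10

Intervening on inflow fixes its value directly, overriding its dependence on harvest_rate.
Substituting into the zooplankton equation gives zooplankton = 4*inflow - 1.
Substituting into the turbidity equation gives turbidity = -10*inflow + 1.
Substituting into the oxygen equation gives oxygen = -20*inflow - 30.
Solve -20*inflow - 30 = -230: inflow = (-230 + 30) / -20 = 10.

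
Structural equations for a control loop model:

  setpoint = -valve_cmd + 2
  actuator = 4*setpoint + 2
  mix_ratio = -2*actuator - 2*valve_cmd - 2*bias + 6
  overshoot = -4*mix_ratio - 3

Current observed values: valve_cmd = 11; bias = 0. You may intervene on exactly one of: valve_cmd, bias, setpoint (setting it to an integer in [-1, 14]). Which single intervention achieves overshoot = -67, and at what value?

set valve_cmd = 5

Intervening on valve_cmd: with other inputs at their observed values, overshoot = -24*valve_cmd + 53. Solving for -67 gives valve_cmd = 5, within [-1, 14].
Intervening on bias: overshoot = 8*bias - 211. Reaching -67 requires bias = 18, outside [-1, 14].
Intervening on setpoint: overshoot = 32*setpoint + 77. Reaching -67 requires setpoint = -9/2, not an integer.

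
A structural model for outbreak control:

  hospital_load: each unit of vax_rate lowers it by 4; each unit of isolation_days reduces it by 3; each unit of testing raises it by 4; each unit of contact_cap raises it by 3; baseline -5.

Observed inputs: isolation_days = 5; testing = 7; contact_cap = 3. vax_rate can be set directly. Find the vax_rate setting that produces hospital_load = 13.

Substituting into the hospital_load equation gives hospital_load = -4*vax_rate + 17.
Solve -4*vax_rate + 17 = 13: vax_rate = (13 - 17) / -4 = 1.

vax_rate = 1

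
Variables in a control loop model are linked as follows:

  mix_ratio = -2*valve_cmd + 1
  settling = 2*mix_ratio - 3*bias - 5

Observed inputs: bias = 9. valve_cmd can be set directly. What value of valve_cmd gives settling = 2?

Substituting into the settling equation gives settling = -4*valve_cmd - 30.
Solve -4*valve_cmd - 30 = 2: valve_cmd = (2 + 30) / -4 = -8.

valve_cmd = -8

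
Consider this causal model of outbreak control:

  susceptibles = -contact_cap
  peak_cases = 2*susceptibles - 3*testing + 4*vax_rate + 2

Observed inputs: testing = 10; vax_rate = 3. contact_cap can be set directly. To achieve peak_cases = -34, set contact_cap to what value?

Substituting into the peak_cases equation gives peak_cases = -2*contact_cap - 16.
Solve -2*contact_cap - 16 = -34: contact_cap = (-34 + 16) / -2 = 9.

contact_cap = 9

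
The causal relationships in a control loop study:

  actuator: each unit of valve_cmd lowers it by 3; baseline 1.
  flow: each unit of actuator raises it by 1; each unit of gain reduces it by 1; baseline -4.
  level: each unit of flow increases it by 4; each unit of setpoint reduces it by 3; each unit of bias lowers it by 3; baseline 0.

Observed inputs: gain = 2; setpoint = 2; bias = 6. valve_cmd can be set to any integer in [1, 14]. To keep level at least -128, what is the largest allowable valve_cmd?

Substituting into the flow equation gives flow = -3*valve_cmd - 5.
level becomes -12*valve_cmd - 44.
Require -12*valve_cmd - 44 ≥ -128, so valve_cmd ≤ 7.
The largest integer in [1, 14] satisfying this is 7.

valve_cmd = 7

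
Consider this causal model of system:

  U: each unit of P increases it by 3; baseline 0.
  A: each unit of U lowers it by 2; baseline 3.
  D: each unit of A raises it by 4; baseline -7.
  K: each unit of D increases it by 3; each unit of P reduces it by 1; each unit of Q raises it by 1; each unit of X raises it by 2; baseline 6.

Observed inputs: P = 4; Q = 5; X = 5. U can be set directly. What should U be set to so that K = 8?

U = 1

Intervening on U fixes its value directly, overriding its dependence on P.
Substituting into the D equation gives D = -8*U + 5.
K becomes -24*U + 32.
Solve -24*U + 32 = 8: U = (8 - 32) / -24 = 1.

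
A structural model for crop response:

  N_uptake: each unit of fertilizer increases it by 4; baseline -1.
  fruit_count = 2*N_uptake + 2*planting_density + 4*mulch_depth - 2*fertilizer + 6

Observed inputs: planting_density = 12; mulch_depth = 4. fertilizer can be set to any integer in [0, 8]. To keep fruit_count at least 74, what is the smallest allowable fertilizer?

Substituting into the fruit_count equation gives fruit_count = 6*fertilizer + 44.
Require 6*fertilizer + 44 ≥ 74, so fertilizer ≥ 5.
The smallest integer in [0, 8] satisfying this is 5.

fertilizer = 5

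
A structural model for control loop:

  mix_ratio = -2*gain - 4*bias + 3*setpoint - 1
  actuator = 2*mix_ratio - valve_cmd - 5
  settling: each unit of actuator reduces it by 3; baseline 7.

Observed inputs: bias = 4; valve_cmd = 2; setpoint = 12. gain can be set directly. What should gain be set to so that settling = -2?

gain = 7

Substituting into the mix_ratio equation gives mix_ratio = -2*gain + 19.
Substituting into the actuator equation gives actuator = -4*gain + 31.
This gives settling = 12*gain - 86.
Solve 12*gain - 86 = -2: gain = (-2 + 86) / 12 = 7.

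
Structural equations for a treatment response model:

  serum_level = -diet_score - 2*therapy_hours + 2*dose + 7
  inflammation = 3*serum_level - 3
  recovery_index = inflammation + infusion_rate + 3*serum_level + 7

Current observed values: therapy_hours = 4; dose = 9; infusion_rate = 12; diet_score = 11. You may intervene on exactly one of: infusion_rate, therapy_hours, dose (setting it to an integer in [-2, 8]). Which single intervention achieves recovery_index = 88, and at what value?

set therapy_hours = 1

Intervening on infusion_rate: recovery_index = infusion_rate + 40. Reaching 88 requires infusion_rate = 48, outside [-2, 8].
Intervening on therapy_hours: with other inputs at their observed values, recovery_index = -12*therapy_hours + 100. Solving for 88 gives therapy_hours = 1, within [-2, 8].
Intervening on dose: recovery_index = 12*dose - 56. Reaching 88 requires dose = 12, outside [-2, 8].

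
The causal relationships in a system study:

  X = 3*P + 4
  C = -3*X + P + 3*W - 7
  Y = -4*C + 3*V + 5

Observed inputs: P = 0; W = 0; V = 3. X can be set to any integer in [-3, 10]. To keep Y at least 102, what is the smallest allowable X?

X = 5

Intervening on X fixes its value directly, overriding its dependence on P.
Substituting into the C equation gives C = -3*X - 7.
Substituting into the Y equation gives Y = 12*X + 42.
Require 12*X + 42 ≥ 102, so X ≥ 5.
The smallest integer in [-3, 10] satisfying this is 5.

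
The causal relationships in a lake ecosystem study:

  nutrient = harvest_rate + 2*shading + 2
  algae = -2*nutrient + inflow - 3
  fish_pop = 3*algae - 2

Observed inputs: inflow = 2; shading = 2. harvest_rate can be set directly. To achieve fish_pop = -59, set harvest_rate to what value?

harvest_rate = 3

Substituting into the nutrient equation gives nutrient = harvest_rate + 6.
Substituting into the algae equation gives algae = -2*harvest_rate - 13.
This gives fish_pop = -6*harvest_rate - 41.
Solve -6*harvest_rate - 41 = -59: harvest_rate = (-59 + 41) / -6 = 3.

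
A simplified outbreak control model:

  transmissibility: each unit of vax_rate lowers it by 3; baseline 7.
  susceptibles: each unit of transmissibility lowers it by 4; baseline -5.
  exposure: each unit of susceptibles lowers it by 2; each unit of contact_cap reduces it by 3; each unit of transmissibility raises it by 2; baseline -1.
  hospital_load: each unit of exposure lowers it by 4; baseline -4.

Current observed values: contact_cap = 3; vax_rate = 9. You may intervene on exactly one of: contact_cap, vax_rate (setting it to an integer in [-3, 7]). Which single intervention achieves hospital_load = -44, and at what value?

set vax_rate = 2

Intervening on contact_cap: hospital_load = 12*contact_cap + 760. Reaching -44 requires contact_cap = -67, outside [-3, 7].
Intervening on vax_rate: with other inputs at their observed values, hospital_load = 120*vax_rate - 284. Solving for -44 gives vax_rate = 2, within [-3, 7].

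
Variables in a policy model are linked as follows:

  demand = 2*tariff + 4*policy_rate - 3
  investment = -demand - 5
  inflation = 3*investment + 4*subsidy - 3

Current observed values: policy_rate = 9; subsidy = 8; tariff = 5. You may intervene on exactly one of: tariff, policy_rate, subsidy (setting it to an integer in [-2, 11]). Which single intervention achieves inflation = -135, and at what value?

set subsidy = 3

Intervening on tariff: inflation = -6*tariff - 85. Reaching -135 requires tariff = 25/3, not an integer.
Intervening on policy_rate: inflation = -12*policy_rate - 7. Reaching -135 requires policy_rate = 32/3, not an integer.
Intervening on subsidy: with other inputs at their observed values, inflation = 4*subsidy - 147. Solving for -135 gives subsidy = 3, within [-2, 11].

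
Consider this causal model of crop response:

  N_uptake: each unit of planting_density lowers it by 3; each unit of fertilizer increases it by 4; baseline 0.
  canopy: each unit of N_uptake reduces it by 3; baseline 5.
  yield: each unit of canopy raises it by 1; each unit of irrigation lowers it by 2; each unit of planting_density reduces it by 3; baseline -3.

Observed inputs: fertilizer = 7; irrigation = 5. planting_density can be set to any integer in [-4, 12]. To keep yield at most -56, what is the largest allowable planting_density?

planting_density = 6

Substituting into the N_uptake equation gives N_uptake = -3*planting_density + 28.
Substituting into the canopy equation gives canopy = 9*planting_density - 79.
This gives yield = 6*planting_density - 92.
Require 6*planting_density - 92 ≤ -56, so planting_density ≤ 6.
The largest integer in [-4, 12] satisfying this is 6.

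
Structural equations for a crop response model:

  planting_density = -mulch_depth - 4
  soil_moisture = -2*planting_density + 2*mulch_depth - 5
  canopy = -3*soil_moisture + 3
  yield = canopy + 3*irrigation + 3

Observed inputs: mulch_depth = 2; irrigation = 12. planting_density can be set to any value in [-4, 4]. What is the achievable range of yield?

Intervening on planting_density fixes its value directly, overriding its dependence on mulch_depth.
Substituting into the soil_moisture equation gives soil_moisture = -2*planting_density - 1.
Substituting into the canopy equation gives canopy = 6*planting_density + 6.
yield becomes 6*planting_density + 45.
Linear in planting_density, so extremes are at the endpoints: planting_density = -4 gives yield = 21; planting_density = 4 gives yield = 69.

21 to 69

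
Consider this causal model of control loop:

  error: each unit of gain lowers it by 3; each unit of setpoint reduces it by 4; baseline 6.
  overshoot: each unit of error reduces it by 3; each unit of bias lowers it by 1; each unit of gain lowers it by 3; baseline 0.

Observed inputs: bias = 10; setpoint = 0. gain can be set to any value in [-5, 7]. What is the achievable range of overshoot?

Substituting into the error equation gives error = -3*gain + 6.
overshoot becomes 6*gain - 28.
Linear in gain, so extremes are at the endpoints: gain = -5 gives overshoot = -58; gain = 7 gives overshoot = 14.

-58 to 14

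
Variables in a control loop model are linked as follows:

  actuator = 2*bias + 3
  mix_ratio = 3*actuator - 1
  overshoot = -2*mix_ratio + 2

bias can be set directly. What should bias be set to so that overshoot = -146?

Substituting into the mix_ratio equation gives mix_ratio = 6*bias + 8.
Substituting into the overshoot equation gives overshoot = -12*bias - 14.
Solve -12*bias - 14 = -146: bias = (-146 + 14) / -12 = 11.

bias = 11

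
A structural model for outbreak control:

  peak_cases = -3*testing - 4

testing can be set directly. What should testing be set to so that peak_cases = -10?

Solve -3*testing - 4 = -10: testing = (-10 + 4) / -3 = 2.

testing = 2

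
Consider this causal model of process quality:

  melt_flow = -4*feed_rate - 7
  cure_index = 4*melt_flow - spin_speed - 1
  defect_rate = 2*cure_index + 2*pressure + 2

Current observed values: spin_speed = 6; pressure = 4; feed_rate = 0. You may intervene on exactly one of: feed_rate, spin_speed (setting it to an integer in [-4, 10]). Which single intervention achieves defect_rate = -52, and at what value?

set spin_speed = 2

Intervening on feed_rate: defect_rate = -32*feed_rate - 60. Reaching -52 requires feed_rate = -1/4, not an integer.
Intervening on spin_speed: with other inputs at their observed values, defect_rate = -2*spin_speed - 48. Solving for -52 gives spin_speed = 2, within [-4, 10].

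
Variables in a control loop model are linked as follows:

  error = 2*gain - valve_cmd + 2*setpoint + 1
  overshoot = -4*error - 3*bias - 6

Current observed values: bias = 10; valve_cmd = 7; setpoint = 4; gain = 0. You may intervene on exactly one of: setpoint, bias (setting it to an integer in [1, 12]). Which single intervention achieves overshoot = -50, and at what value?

set bias = 12

Intervening on setpoint: overshoot = -8*setpoint - 12. Reaching -50 requires setpoint = 19/4, not an integer.
Intervening on bias: with other inputs at their observed values, overshoot = -3*bias - 14. Solving for -50 gives bias = 12, within [1, 12].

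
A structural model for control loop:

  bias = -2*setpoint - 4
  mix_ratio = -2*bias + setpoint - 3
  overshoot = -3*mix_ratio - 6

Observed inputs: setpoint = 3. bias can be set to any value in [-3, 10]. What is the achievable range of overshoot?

-24 to 54

Intervening on bias fixes its value directly, overriding its dependence on setpoint.
Substituting into the mix_ratio equation gives mix_ratio = -2*bias.
overshoot becomes 6*bias - 6.
Linear in bias, so extremes are at the endpoints: bias = -3 gives overshoot = -24; bias = 10 gives overshoot = 54.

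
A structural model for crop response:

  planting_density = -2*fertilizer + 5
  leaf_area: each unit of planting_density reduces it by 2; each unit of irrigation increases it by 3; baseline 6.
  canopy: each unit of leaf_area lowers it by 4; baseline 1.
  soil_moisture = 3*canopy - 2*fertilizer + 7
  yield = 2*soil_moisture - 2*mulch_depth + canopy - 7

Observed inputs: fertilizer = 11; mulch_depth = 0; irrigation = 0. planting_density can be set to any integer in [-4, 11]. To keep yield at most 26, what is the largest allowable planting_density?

Intervening on planting_density fixes its value directly, overriding its dependence on fertilizer.
Substituting into the leaf_area equation gives leaf_area = -2*planting_density + 6.
Substituting into the canopy equation gives canopy = 8*planting_density - 23.
soil_moisture becomes 24*planting_density - 84.
Substituting into the yield equation gives yield = 56*planting_density - 198.
Require 56*planting_density - 198 ≤ 26, so planting_density ≤ 4.
The largest integer in [-4, 11] satisfying this is 4.

planting_density = 4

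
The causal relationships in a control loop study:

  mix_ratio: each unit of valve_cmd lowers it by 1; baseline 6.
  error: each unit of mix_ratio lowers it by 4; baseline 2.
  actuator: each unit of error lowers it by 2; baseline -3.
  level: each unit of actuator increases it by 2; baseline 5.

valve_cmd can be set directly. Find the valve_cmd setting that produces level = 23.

valve_cmd = 4

Substituting into the error equation gives error = 4*valve_cmd - 22.
So actuator = -8*valve_cmd + 41.
Substituting into the level equation gives level = -16*valve_cmd + 87.
Solve -16*valve_cmd + 87 = 23: valve_cmd = (23 - 87) / -16 = 4.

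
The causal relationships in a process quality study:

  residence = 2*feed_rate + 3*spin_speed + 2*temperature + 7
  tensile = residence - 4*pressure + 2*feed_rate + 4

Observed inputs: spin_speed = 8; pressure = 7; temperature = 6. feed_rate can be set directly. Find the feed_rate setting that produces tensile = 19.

feed_rate = 0

Substituting into the residence equation gives residence = 2*feed_rate + 43.
tensile becomes 4*feed_rate + 19.
Solve 4*feed_rate + 19 = 19: feed_rate = (19 - 19) / 4 = 0.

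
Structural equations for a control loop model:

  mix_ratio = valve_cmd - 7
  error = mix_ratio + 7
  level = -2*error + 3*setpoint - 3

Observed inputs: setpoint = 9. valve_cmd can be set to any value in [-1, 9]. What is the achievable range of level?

6 to 26

Substituting into the error equation gives error = valve_cmd.
This gives level = -2*valve_cmd + 24.
Linear in valve_cmd, so extremes are at the endpoints: valve_cmd = -1 gives level = 26; valve_cmd = 9 gives level = 6.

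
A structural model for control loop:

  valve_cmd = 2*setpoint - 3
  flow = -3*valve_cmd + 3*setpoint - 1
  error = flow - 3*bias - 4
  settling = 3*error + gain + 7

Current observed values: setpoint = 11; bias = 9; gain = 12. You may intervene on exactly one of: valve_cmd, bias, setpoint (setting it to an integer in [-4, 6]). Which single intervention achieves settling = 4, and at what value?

set valve_cmd = 2

Intervening on valve_cmd: with other inputs at their observed values, settling = -9*valve_cmd + 22. Solving for 4 gives valve_cmd = 2, within [-4, 6].
Intervening on bias: settling = -9*bias - 68. Reaching 4 requires bias = -8, outside [-4, 6].
Intervening on setpoint: settling = -9*setpoint - 50. Reaching 4 requires setpoint = -6, outside [-4, 6].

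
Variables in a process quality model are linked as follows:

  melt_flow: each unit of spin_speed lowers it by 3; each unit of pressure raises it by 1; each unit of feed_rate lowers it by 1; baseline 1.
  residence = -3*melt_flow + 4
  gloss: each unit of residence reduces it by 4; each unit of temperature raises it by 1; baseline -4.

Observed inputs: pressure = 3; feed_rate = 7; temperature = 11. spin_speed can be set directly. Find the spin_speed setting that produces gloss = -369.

spin_speed = 9

Substituting into the melt_flow equation gives melt_flow = -3*spin_speed - 3.
Substituting into the residence equation gives residence = 9*spin_speed + 13.
Substituting into the gloss equation gives gloss = -36*spin_speed - 45.
Solve -36*spin_speed - 45 = -369: spin_speed = (-369 + 45) / -36 = 9.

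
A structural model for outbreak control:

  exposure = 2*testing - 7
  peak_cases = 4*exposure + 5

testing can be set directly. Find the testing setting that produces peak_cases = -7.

Substituting into the peak_cases equation gives peak_cases = 8*testing - 23.
Solve 8*testing - 23 = -7: testing = (-7 + 23) / 8 = 2.

testing = 2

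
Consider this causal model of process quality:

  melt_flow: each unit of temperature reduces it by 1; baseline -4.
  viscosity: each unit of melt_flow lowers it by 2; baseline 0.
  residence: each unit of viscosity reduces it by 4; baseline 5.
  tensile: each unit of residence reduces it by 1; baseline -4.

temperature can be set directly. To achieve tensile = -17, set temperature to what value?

Substituting into the viscosity equation gives viscosity = 2*temperature + 8.
Substituting into the residence equation gives residence = -8*temperature - 27.
Substituting into the tensile equation gives tensile = 8*temperature + 23.
Solve 8*temperature + 23 = -17: temperature = (-17 - 23) / 8 = -5.

temperature = -5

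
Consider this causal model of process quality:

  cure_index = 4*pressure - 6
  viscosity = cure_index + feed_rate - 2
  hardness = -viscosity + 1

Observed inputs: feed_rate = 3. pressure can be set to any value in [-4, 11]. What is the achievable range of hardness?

-38 to 22

Substituting into the viscosity equation gives viscosity = 4*pressure - 5.
Substituting into the hardness equation gives hardness = -4*pressure + 6.
Linear in pressure, so extremes are at the endpoints: pressure = -4 gives hardness = 22; pressure = 11 gives hardness = -38.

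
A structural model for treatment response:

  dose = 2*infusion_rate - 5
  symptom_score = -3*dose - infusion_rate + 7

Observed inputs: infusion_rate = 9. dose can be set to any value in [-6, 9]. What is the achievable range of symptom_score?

-29 to 16

Intervening on dose fixes its value directly, overriding its dependence on infusion_rate.
Substituting into the symptom_score equation gives symptom_score = -3*dose - 2.
Linear in dose, so extremes are at the endpoints: dose = -6 gives symptom_score = 16; dose = 9 gives symptom_score = -29.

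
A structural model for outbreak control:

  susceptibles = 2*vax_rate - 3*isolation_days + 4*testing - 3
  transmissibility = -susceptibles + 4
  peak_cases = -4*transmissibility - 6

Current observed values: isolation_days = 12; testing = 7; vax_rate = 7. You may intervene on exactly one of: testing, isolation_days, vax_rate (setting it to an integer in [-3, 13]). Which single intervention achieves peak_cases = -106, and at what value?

set testing = 1

Intervening on testing: with other inputs at their observed values, peak_cases = 16*testing - 122. Solving for -106 gives testing = 1, within [-3, 13].
Intervening on isolation_days: peak_cases = -12*isolation_days + 134. Reaching -106 requires isolation_days = 20, outside [-3, 13].
Intervening on vax_rate: peak_cases = 8*vax_rate - 66. Reaching -106 requires vax_rate = -5, outside [-3, 13].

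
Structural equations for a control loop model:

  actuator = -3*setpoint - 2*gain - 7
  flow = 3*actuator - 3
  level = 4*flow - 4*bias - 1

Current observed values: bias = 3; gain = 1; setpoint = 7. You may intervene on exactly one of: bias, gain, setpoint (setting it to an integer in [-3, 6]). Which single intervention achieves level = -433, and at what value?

set gain = 3

Intervening on bias: level = -4*bias - 373. Reaching -433 requires bias = 15, outside [-3, 6].
Intervening on gain: with other inputs at their observed values, level = -24*gain - 361. Solving for -433 gives gain = 3, within [-3, 6].
Intervening on setpoint: level = -36*setpoint - 133. Reaching -433 requires setpoint = 25/3, not an integer.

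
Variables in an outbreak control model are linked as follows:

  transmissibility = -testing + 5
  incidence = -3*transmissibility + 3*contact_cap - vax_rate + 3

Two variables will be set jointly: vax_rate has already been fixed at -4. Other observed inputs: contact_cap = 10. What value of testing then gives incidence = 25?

With vax_rate held at -4:
Substituting into the incidence equation gives incidence = 3*testing + 22.
Solve 3*testing + 22 = 25: testing = (25 - 22) / 3 = 1.

testing = 1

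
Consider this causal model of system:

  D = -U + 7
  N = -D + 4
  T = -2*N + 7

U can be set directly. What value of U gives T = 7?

Substituting into the N equation gives N = U - 3.
So T = -2*U + 13.
Solve -2*U + 13 = 7: U = (7 - 13) / -2 = 3.

U = 3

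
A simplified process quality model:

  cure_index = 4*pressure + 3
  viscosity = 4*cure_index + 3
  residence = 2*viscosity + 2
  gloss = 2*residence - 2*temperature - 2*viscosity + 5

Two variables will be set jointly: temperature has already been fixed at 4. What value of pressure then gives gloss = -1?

pressure = -1

With temperature held at 4:
Substituting into the viscosity equation gives viscosity = 16*pressure + 15.
This gives residence = 32*pressure + 32.
This gives gloss = 32*pressure + 31.
Solve 32*pressure + 31 = -1: pressure = (-1 - 31) / 32 = -1.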